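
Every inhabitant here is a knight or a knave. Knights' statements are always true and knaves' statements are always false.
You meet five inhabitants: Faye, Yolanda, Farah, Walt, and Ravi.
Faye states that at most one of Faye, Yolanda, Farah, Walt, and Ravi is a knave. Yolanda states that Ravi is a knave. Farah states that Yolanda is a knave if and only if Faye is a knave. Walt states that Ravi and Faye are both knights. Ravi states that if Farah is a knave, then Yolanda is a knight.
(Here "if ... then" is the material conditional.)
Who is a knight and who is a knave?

Suppose Faye is a knight. Then Faye's statement "at most one of Faye, Yolanda, Farah, Walt, and Ravi is a knave" would have to be true. Checking the 16 ways to assign the others, none is consistent with every speaker.
(For instance, with Yolanda=knave, Farah=knight, Walt=knave, Ravi=knight, Faye's claim "at most one of Faye, Yolanda, Farah, Walt, and Ravi is a knave" comes out false where it would need to be true.)
So Faye must be a knave, making "at most one of Faye, Yolanda, Farah, Walt, and Ravi is a knave" false. Taking Faye=knave, Yolanda=knave, Farah=knight, Walt=knave, Ravi=knight, each remaining statement checks out:
  Yolanda (knave): "Ravi is a knave" — false. ✓
  Farah (knight): "Yolanda is a knave if and only if Faye is a knave" — true. ✓
  Walt (knave): "Ravi and Faye are both knights" — false. ✓
  Ravi (knight): "if Farah is a knave, then Yolanda is a knight" — true. ✓
This is the unique consistent assignment.

Faye is a knave, Yolanda is a knave, Farah is a knight, Walt is a knave, and Ravi is a knight.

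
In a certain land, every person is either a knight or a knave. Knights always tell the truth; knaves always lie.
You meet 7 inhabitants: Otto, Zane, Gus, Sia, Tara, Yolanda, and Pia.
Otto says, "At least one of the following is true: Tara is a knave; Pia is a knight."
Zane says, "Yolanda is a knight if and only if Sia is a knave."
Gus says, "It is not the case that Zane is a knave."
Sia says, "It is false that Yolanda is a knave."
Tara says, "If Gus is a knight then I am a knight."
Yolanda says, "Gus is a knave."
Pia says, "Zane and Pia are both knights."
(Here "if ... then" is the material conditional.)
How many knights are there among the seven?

3

The unique consistent assignment is Otto=knave, Zane=knave, Gus=knave, Sia=knight, Tara=knight, Yolanda=knight, Pia=knave.
That has 3 knights.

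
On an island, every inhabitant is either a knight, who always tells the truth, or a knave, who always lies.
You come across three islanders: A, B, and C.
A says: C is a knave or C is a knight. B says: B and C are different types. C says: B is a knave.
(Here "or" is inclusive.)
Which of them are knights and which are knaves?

Knights: A and B. Knaves: C.

As a knight, A's statement "C is a knave or C is a knight" should be true; it is.
Since B is a knight, "B and C are different types" needs to be true, which holds.
C (knave): "B is a knave" — False. ✓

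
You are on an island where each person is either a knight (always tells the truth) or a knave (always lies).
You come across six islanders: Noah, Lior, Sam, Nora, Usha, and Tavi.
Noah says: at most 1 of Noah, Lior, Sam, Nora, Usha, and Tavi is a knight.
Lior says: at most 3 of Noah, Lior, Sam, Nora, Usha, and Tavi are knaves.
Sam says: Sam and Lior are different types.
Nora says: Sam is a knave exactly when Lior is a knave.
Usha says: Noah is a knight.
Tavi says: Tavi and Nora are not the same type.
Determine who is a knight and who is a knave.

Noah is a knave, Lior is a knave, Sam is a knight, Nora is a knave, Usha is a knave, and Tavi is a knight.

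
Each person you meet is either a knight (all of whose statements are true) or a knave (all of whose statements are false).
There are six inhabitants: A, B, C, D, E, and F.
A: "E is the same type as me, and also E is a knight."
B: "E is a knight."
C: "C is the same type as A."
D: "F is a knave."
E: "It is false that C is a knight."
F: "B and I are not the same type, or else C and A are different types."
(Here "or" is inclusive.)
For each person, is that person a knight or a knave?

A is a knight; "E is the same type as me, and also E is a knight" is True, as required.
B (knight): "E is a knight" — True. ✓
C is a knave, so "C is the same type as A" must be false — and it is.
D is a knave, and the claim "F is a knave" is indeed false.
E is a knight; "it is false that C is a knight" is True, as required.
F is a knight, and the claim "B and I are not the same type, or else C and A are different types" is indeed True.

Knights: A, B, E, and F. Knaves: C and D.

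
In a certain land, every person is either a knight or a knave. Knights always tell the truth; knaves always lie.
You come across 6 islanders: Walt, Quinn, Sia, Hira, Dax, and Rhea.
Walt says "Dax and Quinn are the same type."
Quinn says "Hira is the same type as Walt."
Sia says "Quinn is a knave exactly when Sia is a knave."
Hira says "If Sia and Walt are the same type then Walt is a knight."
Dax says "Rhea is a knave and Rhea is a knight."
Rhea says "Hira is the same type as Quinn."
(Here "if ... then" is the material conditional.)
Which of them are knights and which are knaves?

Walt is a knave, Quinn is a knight, Sia is a knave, Hira is a knave, Dax is a knave, and Rhea is a knave.

Since Walt is a knave, "Dax and Quinn are the same type" needs to be False, which holds.
Quinn is a knight, and the claim "Hira is the same type as Walt" is indeed True.
Sia is a knave; "Quinn is a knave exactly when Sia is a knave" is False, as required.
As a knave, Hira's statement "if Sia and Walt are the same type then Walt is a knight" should be False; it is.
Dax is a knave, so "Rhea is a knave and Rhea is a knight" must be False — and it is.
As a knave, Rhea's statement "Hira is the same type as Quinn" should be False; it is.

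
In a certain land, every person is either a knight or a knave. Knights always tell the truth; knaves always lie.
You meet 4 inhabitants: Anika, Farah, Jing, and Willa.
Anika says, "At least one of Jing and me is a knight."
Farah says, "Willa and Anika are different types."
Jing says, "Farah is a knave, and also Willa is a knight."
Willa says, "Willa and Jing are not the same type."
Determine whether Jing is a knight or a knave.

Jing is a knave.

Consistent assignments: {Anika=knight, Farah=knight, Jing=knave, Willa=knave}; {Anika=knave, Farah=knight, Jing=knave, Willa=knight}; {Anika=knave, Farah=knave, Jing=knave, Willa=knave}
In every consistent assignment, Jing is a knave.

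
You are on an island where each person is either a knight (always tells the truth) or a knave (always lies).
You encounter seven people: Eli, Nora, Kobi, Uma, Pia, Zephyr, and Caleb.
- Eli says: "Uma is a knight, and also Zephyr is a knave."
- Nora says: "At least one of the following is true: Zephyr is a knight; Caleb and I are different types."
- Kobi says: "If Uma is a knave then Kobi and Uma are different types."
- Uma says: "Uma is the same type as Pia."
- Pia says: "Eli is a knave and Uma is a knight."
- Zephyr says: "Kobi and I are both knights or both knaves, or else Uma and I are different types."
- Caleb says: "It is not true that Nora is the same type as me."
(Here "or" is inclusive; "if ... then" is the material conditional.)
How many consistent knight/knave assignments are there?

0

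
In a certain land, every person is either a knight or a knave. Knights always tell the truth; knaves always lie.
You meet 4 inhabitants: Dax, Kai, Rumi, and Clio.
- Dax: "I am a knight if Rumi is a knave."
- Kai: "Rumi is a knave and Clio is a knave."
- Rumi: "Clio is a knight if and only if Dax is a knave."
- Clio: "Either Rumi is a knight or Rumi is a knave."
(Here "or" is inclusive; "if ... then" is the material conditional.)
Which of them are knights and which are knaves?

Dax is a knight, Kai is a knave, Rumi is a knave, and Clio is a knight.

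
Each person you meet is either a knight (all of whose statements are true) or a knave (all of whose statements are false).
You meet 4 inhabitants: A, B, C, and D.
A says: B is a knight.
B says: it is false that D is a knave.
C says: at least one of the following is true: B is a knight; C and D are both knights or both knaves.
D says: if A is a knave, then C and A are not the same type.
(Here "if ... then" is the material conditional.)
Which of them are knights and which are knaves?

A is a knight, B is a knight, C is a knight, and D is a knight.

A (knight): "B is a knight" — True. ✓
Since B is a knight, "it is false that D is a knave" needs to be True, which holds.
C is a knight; "at least one of the following is true: B is a knight; C and D are both knights or both knaves" is True, as required.
D is a knight; "if A is a knave, then C and A are not the same type" is True, as required.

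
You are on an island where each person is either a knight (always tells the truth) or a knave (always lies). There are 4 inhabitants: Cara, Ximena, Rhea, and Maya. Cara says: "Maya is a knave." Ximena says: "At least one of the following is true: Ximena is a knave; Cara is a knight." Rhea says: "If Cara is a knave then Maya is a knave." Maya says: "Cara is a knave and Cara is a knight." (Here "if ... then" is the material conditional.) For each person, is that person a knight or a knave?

Cara (knight): "Maya is a knave" — True. ✓
Ximena is a knight, so "at least one of the following is true: Ximena is a knave; Cara is a knight" must be True — and it is.
Rhea is a knight, so "if Cara is a knave then Maya is a knave" must be True — and it is.
Maya is a knave, so "Cara is a knave and Cara is a knight" must be False — and it is.

Knights: Cara, Ximena, and Rhea. Knaves: Maya.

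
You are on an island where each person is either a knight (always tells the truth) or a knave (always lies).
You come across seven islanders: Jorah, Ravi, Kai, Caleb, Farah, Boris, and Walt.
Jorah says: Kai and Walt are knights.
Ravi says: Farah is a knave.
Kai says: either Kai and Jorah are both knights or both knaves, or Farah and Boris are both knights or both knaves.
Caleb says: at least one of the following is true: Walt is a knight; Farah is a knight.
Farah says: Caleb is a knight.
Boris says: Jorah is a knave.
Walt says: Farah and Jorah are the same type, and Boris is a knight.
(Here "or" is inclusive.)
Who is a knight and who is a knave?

Jorah is a knave, Ravi is a knave, Kai is a knight, Caleb is a knight, Farah is a knight, Boris is a knight, and Walt is a knave.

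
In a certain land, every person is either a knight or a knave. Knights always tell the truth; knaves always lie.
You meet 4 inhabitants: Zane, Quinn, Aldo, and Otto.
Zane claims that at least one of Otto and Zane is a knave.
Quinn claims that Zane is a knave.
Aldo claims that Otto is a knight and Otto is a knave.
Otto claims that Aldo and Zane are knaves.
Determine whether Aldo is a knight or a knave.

Aldo is a knave.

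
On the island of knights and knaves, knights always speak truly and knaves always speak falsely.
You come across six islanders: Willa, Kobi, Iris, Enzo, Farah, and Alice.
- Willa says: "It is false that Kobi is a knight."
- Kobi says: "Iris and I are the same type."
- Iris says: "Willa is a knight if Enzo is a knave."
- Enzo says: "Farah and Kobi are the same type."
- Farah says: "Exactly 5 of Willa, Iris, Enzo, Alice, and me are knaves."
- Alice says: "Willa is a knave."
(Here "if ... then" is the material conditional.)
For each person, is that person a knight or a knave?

Willa is a knight, Kobi is a knave, Iris is a knight, Enzo is a knight, Farah is a knave, and Alice is a knave.

Willa is a knight, so "it is false that Kobi is a knight" must be True — and it is.
Kobi (knave): "Iris and I are the same type" — false. ✓
As a knight, Iris's statement "Willa is a knight if Enzo is a knave" should be True; it is.
Enzo is a knight; "Farah and Kobi are the same type" is True, as required.
Since Farah is a knave, "exactly 5 of Willa, Iris, Enzo, Alice, and me are knaves" needs to be false, which holds.
Alice is a knave, and the claim "Willa is a knave" is indeed false.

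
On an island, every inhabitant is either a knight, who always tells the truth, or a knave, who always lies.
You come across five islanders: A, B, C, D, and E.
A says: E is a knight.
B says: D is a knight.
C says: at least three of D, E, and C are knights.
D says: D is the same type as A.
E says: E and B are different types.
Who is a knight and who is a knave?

As a knight, A's statement "E is a knight" should be true; it is.
B is a knave; "D is a knight" is false, as required.
C is a knave, and the claim "at least three of D, E, and C are knights" is indeed false.
D (knave): "D is the same type as A" — false. ✓
Since E is a knight, "E and B are different types" needs to be true, which holds.

A is a knight, B is a knave, C is a knave, D is a knave, and E is a knight.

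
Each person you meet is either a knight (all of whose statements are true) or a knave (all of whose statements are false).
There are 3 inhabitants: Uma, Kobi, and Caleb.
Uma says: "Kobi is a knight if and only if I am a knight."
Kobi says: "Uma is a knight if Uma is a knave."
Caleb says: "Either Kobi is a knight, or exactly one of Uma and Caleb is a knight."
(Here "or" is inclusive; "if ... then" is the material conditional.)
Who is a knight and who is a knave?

Uma is a knight, Kobi is a knight, and Caleb is a knight.

Suppose Uma is a knave. Then Uma's statement "Kobi is a knight if and only if I am a knight" would have to be false. Checking the 4 ways to assign the others, none is consistent with every speaker.
(For instance, with Kobi=knight, Caleb=knight, Kobi's claim "Uma is a knight if Uma is a knave" comes out false where it would need to be true.)
So Uma must be a knight, making "Kobi is a knight if and only if I am a knight" true. Taking Uma=knight, Kobi=knight, Caleb=knight, each remaining statement checks out:
  Kobi (knight): "Uma is a knight if Uma is a knave" — true. ✓
  Caleb (knight): "either Kobi is a knight, or exactly one of Uma and Caleb is a knight" — true. ✓
This is the unique consistent assignment.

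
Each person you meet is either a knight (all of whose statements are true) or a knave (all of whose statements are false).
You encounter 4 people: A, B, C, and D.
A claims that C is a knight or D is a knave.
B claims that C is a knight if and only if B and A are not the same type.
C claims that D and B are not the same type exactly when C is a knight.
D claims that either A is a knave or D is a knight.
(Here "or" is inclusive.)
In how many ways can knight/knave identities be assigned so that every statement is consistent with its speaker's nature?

1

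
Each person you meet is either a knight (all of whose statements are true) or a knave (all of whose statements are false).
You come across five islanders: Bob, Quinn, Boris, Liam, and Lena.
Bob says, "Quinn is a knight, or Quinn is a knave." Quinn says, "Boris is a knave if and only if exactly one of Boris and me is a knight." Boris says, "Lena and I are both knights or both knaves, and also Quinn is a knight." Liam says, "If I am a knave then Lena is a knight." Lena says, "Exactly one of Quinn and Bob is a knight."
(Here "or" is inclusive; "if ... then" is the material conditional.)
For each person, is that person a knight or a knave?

Bob is a knight; "Quinn is a knight, or Quinn is a knave" is true, as required.
Quinn is a knave, and the claim "Boris is a knave if and only if exactly one of Boris and me is a knight" is indeed False.
As a knave, Boris's statement "Lena and I are both knights or both knaves, and also Quinn is a knight" should be False; it is.
Liam (knight): "if I am a knave then Lena is a knight" — true. ✓
Since Lena is a knight, "exactly one of Quinn and Bob is a knight" needs to be true, which holds.

Bob is a knight, Quinn is a knave, Boris is a knave, Liam is a knight, and Lena is a knight.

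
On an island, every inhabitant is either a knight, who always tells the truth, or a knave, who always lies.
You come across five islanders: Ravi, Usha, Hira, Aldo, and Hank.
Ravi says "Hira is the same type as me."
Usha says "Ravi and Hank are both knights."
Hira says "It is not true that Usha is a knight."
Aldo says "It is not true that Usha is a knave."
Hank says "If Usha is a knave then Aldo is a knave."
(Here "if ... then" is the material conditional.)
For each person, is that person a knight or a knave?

Knights: Hira and Hank. Knaves: Ravi, Usha, and Aldo.

Ravi is a knave, so "Hira is the same type as me" must be False — and it is.
As a knave, Usha's statement "Ravi and Hank are both knights" should be False; it is.
As a knight, Hira's statement "it is not true that Usha is a knight" should be True; it is.
Aldo is a knave, so "it is not true that Usha is a knave" must be False — and it is.
As a knight, Hank's statement "if Usha is a knave then Aldo is a knave" should be True; it is.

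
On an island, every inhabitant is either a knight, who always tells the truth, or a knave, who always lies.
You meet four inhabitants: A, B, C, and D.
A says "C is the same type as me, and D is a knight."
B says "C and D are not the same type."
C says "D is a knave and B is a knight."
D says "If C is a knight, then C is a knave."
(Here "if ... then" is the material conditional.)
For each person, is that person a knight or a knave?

A is a knave, B is a knight, C is a knight, and D is a knave.

Suppose A is a knight. Then A's statement "C is the same type as me, and D is a knight" would have to be true. Checking the 8 ways to assign the others, none is consistent with every speaker.
(For instance, with B=knight, C=knight, D=knave, A's claim "C is the same type as me, and D is a knight" comes out false where it would need to be true.)
So A must be a knave, making "C is the same type as me, and D is a knight" false. Taking A=knave, B=knight, C=knight, D=knave, each remaining statement checks out:
  B (knight): "C and D are not the same type" — true. ✓
  C (knight): "D is a knave and B is a knight" — true. ✓
  D (knave): "if C is a knight, then C is a knave" — false. ✓
This is the unique consistent assignment.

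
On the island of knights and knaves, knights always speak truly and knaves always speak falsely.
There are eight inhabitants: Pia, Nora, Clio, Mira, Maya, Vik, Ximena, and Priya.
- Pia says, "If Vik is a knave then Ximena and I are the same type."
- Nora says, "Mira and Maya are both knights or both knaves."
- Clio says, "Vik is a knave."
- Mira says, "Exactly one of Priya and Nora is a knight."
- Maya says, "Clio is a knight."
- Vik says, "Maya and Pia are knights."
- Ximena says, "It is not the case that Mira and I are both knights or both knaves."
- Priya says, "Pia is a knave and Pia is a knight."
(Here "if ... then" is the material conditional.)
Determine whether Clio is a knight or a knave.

Consistent assignments: {Pia=knave, Nora=knave, Clio=knight, Mira=knave, Maya=knight, Vik=knave, Ximena=knight, Priya=knave}
In every consistent assignment, Clio is a knight.

Clio is a knight.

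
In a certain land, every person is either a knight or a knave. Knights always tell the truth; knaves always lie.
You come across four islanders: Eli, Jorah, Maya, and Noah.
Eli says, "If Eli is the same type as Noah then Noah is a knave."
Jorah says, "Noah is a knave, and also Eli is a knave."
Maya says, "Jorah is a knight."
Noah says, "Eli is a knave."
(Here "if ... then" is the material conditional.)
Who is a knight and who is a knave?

Eli is a knight, Jorah is a knave, Maya is a knave, and Noah is a knave.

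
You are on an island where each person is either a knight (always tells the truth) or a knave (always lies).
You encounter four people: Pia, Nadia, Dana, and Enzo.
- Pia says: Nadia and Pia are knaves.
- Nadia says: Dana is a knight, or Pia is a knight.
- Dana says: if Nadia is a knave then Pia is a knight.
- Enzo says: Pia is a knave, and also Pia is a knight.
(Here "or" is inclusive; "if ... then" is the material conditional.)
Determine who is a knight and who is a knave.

Suppose Pia is a knight. Then Pia's statement "Nadia and Pia are knaves" would have to be true. Checking the 8 ways to assign the others, none is consistent with every speaker.
(For instance, with Nadia=knight, Dana=knight, Enzo=knave, Pia's claim "Nadia and Pia are knaves" comes out false where it would need to be true.)
So Pia must be a knave, making "Nadia and Pia are knaves" false. Taking Pia=knave, Nadia=knight, Dana=knight, Enzo=knave, each remaining statement checks out:
  Nadia (knight): "Dana is a knight, or Pia is a knight" — true. ✓
  Dana (knight): "if Nadia is a knave then Pia is a knight" — true. ✓
  Enzo (knave): "Pia is a knave, and also Pia is a knight" — false. ✓
This is the unique consistent assignment.

Pia is a knave, Nadia is a knight, Dana is a knight, and Enzo is a knave.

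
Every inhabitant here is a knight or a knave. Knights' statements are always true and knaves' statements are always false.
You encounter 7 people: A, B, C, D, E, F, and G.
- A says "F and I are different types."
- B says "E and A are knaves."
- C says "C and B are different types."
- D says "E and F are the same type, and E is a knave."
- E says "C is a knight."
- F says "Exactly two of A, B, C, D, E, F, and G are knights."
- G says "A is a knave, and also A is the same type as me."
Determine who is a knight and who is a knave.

A is a knight; "F and I are different types" is true, as required.
B is a knave, and the claim "E and A are knaves" is indeed False.
C is a knight, so "C and B are different types" must be true — and it is.
As a knave, D's statement "E and F are the same type, and E is a knave" should be False; it is.
As a knight, E's statement "C is a knight" should be true; it is.
F is a knave, and the claim "exactly two of A, B, C, D, E, F, and G are knights" is indeed False.
G is a knave, and the claim "A is a knave, and also A is the same type as me" is indeed False.

A is a knight, B is a knave, C is a knight, D is a knave, E is a knight, F is a knave, and G is a knave.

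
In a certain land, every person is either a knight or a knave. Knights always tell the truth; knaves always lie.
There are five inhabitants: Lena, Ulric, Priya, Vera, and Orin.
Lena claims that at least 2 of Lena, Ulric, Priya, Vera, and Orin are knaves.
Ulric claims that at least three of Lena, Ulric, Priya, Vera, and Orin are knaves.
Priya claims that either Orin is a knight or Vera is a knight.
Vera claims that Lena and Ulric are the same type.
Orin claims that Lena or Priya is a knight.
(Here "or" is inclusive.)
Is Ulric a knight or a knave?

Ulric is a knave.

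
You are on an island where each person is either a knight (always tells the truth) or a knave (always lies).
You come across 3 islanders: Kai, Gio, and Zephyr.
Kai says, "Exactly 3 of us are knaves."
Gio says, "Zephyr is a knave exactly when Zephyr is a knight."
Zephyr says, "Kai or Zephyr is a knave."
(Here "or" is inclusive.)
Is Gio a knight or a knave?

Gio is a knave.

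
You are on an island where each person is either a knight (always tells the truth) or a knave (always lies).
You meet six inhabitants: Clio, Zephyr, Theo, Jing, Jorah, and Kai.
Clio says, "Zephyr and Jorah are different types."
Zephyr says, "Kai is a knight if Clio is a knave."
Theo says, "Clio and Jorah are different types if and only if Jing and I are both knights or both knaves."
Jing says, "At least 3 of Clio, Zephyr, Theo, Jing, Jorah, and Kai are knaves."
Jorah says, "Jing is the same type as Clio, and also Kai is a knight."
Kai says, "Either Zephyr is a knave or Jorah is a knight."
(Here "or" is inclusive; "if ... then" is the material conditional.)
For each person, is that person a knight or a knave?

Knights: Clio, Zephyr, and Jing. Knaves: Theo, Jorah, and Kai.

As a knight, Clio's statement "Zephyr and Jorah are different types" should be true; it is.
Zephyr is a knight; "Kai is a knight if Clio is a knave" is true, as required.
Theo (knave): "Clio and Jorah are different types if and only if Jing and I are both knights or both knaves" — false. ✓
Jing is a knight; "at least 3 of Clio, Zephyr, Theo, Jing, Jorah, and Kai are knaves" is true, as required.
Jorah (knave): "Jing is the same type as Clio, and also Kai is a knight" — false. ✓
Kai is a knave, so "either Zephyr is a knave or Jorah is a knight" must be false — and it is.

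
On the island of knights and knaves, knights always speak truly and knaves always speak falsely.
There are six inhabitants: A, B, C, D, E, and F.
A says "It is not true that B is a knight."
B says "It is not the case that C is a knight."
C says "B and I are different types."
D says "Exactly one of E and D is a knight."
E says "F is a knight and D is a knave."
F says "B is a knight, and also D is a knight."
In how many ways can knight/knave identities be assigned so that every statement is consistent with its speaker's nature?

Consistent assignments:
  A=knight, B=knave, C=knight, D=knight, E=knave, F=knave
  A=knight, B=knave, C=knight, D=knave, E=knave, F=knave

2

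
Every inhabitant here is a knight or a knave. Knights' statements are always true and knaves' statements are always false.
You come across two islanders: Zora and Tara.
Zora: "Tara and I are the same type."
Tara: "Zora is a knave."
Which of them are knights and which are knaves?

Zora is a knave, and the claim "Tara and I are the same type" is indeed False.
Tara is a knight, and the claim "Zora is a knave" is indeed true.

Knights: Tara. Knaves: Zora.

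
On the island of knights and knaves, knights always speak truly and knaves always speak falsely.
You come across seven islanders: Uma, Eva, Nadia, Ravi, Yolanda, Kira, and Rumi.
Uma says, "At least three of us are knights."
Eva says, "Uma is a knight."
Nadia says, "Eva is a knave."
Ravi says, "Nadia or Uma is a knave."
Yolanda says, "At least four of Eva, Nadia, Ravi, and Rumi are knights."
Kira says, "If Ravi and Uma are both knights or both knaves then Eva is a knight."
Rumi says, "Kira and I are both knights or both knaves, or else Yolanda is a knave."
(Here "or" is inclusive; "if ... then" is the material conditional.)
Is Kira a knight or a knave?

Kira is a knight.

Consistent assignments: {Uma=knight, Eva=knight, Nadia=knave, Ravi=knight, Yolanda=knave, Kira=knight, Rumi=knight}
In every consistent assignment, Kira is a knight.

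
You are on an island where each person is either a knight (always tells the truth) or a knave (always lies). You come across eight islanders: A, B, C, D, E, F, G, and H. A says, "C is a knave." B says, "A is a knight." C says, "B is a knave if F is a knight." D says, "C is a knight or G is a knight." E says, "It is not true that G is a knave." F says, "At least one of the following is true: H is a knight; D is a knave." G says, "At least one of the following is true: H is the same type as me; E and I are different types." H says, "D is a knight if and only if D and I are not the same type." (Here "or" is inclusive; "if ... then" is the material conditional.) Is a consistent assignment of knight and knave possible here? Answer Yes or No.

No

Checking all 256 assignments, each has at least one speaker whose statement's truth value contradicts their type.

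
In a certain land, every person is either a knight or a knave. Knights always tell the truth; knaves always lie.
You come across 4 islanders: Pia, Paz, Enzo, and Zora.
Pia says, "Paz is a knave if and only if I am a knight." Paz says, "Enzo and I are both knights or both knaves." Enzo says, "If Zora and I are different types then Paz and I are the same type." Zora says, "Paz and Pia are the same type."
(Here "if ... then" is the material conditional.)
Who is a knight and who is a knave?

Suppose Pia is a knight. Then Pia's statement "Paz is a knave if and only if I am a knight" would have to be true. Checking the 8 ways to assign the others, none is consistent with every speaker.
(For instance, with Paz=knave, Enzo=knight, Zora=knight, Zora's claim "Paz and Pia are the same type" comes out false where it would need to be true.)
So Pia must be a knave, making "Paz is a knave if and only if I am a knight" false. Taking Pia=knave, Paz=knave, Enzo=knight, Zora=knight, each remaining statement checks out:
  Paz (knave): "Enzo and I are both knights or both knaves" — false. ✓
  Enzo (knight): "if Zora and I are different types then Paz and I are the same type" — true. ✓
  Zora (knight): "Paz and Pia are the same type" — true. ✓
This is the unique consistent assignment.

Knights: Enzo and Zora. Knaves: Pia and Paz.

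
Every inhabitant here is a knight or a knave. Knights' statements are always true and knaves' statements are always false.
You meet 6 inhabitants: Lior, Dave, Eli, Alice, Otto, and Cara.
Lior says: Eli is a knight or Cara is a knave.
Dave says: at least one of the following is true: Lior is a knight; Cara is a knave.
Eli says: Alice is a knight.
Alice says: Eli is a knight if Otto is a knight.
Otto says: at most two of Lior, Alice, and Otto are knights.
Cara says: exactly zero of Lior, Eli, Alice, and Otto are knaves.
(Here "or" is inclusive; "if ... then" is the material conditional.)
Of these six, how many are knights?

3

The unique consistent assignment is Lior=knight, Dave=knight, Eli=knave, Alice=knave, Otto=knight, Cara=knave.
That has 3 knights.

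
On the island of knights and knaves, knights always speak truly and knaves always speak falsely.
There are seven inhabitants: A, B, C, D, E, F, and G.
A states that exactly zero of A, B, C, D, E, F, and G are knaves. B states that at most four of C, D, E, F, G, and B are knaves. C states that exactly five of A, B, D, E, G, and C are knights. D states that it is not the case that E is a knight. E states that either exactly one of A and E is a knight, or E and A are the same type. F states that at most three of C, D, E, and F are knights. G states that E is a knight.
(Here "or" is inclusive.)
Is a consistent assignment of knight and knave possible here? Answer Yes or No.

Yes

One consistent assignment: A=knave, B=knight, C=knave, D=knave, E=knight, F=knight, G=knight.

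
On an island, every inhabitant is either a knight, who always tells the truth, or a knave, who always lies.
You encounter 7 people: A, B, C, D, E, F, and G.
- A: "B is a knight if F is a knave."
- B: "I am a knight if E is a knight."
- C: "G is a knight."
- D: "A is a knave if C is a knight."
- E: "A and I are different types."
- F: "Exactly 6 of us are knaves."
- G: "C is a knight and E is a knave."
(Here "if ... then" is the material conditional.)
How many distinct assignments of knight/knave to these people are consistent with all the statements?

Consistent assignments:
  A=knave, B=knave, C=knave, D=knight, E=knight, F=knave, G=knave

1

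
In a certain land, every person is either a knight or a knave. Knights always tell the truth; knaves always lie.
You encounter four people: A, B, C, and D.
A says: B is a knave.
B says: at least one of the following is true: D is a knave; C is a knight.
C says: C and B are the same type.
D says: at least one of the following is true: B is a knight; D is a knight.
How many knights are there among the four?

3

The unique consistent assignment is A=knave, B=knight, C=knight, D=knight.
That has 3 knights.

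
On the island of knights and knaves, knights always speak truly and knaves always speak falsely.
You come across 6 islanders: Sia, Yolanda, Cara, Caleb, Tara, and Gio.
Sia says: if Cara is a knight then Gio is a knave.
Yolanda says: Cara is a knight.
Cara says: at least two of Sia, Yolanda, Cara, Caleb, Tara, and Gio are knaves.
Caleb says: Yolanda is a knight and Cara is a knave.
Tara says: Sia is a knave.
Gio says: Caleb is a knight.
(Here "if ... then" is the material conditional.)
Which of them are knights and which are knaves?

Sia is a knight; "if Cara is a knight then Gio is a knave" is true, as required.
Since Yolanda is a knight, "Cara is a knight" needs to be true, which holds.
Cara (knight): "at least two of Sia, Yolanda, Cara, Caleb, Tara, and Gio are knaves" — true. ✓
Caleb is a knave, so "Yolanda is a knight and Cara is a knave" must be false — and it is.
Since Tara is a knave, "Sia is a knave" needs to be false, which holds.
Gio is a knave; "Caleb is a knight" is false, as required.

Sia is a knight, Yolanda is a knight, Cara is a knight, Caleb is a knave, Tara is a knave, and Gio is a knave.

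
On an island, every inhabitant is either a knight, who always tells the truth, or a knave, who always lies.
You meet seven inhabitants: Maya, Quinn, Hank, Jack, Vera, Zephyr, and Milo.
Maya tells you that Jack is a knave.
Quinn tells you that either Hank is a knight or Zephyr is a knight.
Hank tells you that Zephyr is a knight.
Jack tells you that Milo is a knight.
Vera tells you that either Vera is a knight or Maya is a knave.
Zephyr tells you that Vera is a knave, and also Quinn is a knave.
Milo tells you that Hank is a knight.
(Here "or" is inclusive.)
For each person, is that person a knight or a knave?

Maya is a knight, so "Jack is a knave" must be True — and it is.
Quinn (knave): "either Hank is a knight or Zephyr is a knight" — False. ✓
Hank is a knave; "Zephyr is a knight" is False, as required.
Since Jack is a knave, "Milo is a knight" needs to be False, which holds.
Since Vera is a knight, "either Vera is a knight or Maya is a knave" needs to be True, which holds.
Since Zephyr is a knave, "Vera is a knave, and also Quinn is a knave" needs to be False, which holds.
Milo is a knave, and the claim "Hank is a knight" is indeed False.

Maya is a knight, Quinn is a knave, Hank is a knave, Jack is a knave, Vera is a knight, Zephyr is a knave, and Milo is a knave.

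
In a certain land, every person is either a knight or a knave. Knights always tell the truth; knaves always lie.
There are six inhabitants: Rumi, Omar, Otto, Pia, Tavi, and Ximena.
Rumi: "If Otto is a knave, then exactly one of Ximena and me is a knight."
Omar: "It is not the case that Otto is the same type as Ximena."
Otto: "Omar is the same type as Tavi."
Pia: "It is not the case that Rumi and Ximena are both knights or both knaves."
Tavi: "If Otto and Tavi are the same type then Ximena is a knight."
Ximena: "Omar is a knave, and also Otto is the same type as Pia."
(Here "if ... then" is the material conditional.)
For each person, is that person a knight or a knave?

Rumi is a knight, Omar is a knave, Otto is a knave, Pia is a knight, Tavi is a knight, and Ximena is a knave.

Rumi is a knight; "if Otto is a knave, then exactly one of Ximena and me is a knight" is true, as required.
Omar is a knave; "it is not the case that Otto is the same type as Ximena" is False, as required.
As a knave, Otto's statement "Omar is the same type as Tavi" should be False; it is.
Since Pia is a knight, "it is not the case that Rumi and Ximena are both knights or both knaves" needs to be true, which holds.
Since Tavi is a knight, "if Otto and Tavi are the same type then Ximena is a knight" needs to be true, which holds.
Ximena is a knave, so "Omar is a knave, and also Otto is the same type as Pia" must be False — and it is.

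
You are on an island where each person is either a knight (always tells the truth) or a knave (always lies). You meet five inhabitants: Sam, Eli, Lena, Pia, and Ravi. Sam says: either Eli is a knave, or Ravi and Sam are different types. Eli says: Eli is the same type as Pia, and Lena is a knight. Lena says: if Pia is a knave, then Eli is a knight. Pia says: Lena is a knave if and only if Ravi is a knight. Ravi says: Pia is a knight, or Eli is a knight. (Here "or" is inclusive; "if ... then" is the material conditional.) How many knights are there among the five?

1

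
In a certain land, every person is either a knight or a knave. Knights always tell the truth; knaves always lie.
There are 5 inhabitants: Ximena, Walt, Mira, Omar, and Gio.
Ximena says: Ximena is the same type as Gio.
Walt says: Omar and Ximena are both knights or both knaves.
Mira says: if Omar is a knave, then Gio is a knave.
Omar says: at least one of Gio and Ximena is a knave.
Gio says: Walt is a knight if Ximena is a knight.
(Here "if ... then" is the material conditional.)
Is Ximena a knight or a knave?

Ximena is a knave.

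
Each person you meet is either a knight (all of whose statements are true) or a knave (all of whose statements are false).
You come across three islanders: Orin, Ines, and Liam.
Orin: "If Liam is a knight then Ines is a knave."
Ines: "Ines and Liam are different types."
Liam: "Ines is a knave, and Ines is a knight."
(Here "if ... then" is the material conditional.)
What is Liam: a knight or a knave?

Liam is a knave.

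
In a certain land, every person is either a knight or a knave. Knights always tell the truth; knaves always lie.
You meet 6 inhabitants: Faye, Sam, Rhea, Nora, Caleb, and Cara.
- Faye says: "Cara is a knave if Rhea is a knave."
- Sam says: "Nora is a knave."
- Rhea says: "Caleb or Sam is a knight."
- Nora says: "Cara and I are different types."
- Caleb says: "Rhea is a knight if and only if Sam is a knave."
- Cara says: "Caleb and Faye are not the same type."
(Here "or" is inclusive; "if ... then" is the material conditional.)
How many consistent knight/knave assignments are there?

1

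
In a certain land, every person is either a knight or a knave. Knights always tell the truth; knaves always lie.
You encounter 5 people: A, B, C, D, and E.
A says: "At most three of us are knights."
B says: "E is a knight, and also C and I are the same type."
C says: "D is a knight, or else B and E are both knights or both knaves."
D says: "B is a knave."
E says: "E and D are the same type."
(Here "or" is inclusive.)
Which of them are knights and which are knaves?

A is a knight, B is a knave, C is a knight, D is a knight, and E is a knave.

Since A is a knight, "at most three of us are knights" needs to be true, which holds.
B is a knave, so "E is a knight, and also C and I are the same type" must be false — and it is.
Since C is a knight, "D is a knight, or else B and E are both knights or both knaves" needs to be true, which holds.
As a knight, D's statement "B is a knave" should be true; it is.
E is a knave, and the claim "E and D are the same type" is indeed false.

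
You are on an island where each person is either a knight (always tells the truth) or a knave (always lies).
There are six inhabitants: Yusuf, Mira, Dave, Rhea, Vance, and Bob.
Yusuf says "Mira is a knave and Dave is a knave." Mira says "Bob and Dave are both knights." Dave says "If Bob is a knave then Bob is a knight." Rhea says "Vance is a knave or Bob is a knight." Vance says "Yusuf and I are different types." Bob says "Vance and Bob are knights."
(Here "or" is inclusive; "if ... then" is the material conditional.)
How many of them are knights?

5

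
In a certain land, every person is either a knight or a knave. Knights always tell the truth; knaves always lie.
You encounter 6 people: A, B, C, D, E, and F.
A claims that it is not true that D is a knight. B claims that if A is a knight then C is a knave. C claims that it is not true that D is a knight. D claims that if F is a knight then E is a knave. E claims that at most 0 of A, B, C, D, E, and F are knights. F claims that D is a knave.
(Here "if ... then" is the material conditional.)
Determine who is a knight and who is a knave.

A is a knave; "it is not true that D is a knight" is False, as required.
As a knight, B's statement "if A is a knight then C is a knave" should be True; it is.
As a knave, C's statement "it is not true that D is a knight" should be False; it is.
D is a knight, and the claim "if F is a knight then E is a knave" is indeed True.
As a knave, E's statement "at most 0 of A, B, C, D, E, and F are knights" should be False; it is.
As a knave, F's statement "D is a knave" should be False; it is.

Knights: B and D. Knaves: A, C, E, and F.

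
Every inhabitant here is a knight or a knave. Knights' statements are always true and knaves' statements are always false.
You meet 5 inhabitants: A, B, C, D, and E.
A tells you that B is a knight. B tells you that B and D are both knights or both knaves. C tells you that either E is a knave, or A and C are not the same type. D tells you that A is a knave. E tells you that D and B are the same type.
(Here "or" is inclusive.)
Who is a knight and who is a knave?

A is a knave, B is a knave, C is a knight, D is a knight, and E is a knave.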